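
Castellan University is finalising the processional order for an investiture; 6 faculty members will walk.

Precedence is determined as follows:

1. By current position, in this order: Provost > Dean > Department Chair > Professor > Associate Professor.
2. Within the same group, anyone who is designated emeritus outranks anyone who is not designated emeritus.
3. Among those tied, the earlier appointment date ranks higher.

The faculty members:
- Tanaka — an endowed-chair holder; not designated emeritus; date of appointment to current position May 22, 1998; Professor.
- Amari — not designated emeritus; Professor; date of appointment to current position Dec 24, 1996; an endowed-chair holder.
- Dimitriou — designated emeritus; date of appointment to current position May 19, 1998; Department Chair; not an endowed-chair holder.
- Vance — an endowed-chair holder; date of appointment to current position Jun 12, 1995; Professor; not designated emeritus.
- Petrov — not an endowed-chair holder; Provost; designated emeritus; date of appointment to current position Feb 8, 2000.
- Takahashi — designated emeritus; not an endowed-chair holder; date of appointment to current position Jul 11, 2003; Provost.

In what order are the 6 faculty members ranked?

Petrov, Takahashi, Dimitriou, Vance, Amari, Tanaka

By current position: Petrov and Takahashi (Provost); then Dimitriou (Department Chair); then Vance, Amari and Tanaka (Professor).
Petrov and Takahashi are each designated emeritus, so the next rule applies.
Among Petrov and Takahashi, by date of appointment to current position (earlier first): Petrov (Feb 8, 2000) before Takahashi (Jul 11, 2003).
Vance, Amari and Tanaka are each not designated emeritus, so the next rule applies.
Among Vance, Amari and Tanaka, by date of appointment to current position (earlier first): Vance (Jun 12, 1995) before Amari (Dec 24, 1996) before Tanaka (May 22, 1998).
Full order: Petrov, Takahashi, Dimitriou, Vance, Amari, Tanaka.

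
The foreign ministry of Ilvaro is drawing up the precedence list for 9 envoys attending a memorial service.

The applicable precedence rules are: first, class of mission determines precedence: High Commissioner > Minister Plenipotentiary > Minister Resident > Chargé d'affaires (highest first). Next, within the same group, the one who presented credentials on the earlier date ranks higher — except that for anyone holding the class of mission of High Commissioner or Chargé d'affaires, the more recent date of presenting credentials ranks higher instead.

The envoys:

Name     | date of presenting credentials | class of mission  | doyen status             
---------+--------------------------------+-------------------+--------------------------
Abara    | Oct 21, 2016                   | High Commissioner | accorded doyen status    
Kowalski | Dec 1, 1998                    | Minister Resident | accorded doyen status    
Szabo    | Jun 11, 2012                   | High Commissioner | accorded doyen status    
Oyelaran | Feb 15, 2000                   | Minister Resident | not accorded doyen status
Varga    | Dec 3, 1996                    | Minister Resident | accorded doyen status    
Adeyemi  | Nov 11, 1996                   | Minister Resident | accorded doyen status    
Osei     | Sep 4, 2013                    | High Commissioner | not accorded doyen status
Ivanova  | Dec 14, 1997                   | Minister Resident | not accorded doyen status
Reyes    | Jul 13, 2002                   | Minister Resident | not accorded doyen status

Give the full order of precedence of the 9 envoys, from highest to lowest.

By class of mission: Abara, Osei and Szabo (High Commissioner); then Adeyemi, Varga, Ivanova, Kowalski, Oyelaran and Reyes (Minister Resident).
Among Abara, Osei and Szabo, by date of presenting credentials (later first) (reversed rule for this group): Abara (Oct 21, 2016) before Osei (Sep 4, 2013) before Szabo (Jun 11, 2012).
Among Adeyemi, Varga, Ivanova, Kowalski, Oyelaran and Reyes, by date of presenting credentials (earlier first): Adeyemi (Nov 11, 1996) before Varga (Dec 3, 1996) before Ivanova (Dec 14, 1997) before Kowalski (Dec 1, 1998) before Oyelaran (Feb 15, 2000) before Reyes (Jul 13, 2002).
Full order: Abara, Osei, Szabo, Adeyemi, Varga, Ivanova, Kowalski, Oyelaran, Reyes.

Abara, Osei, Szabo, Adeyemi, Varga, Ivanova, Kowalski, Oyelaran, Reyes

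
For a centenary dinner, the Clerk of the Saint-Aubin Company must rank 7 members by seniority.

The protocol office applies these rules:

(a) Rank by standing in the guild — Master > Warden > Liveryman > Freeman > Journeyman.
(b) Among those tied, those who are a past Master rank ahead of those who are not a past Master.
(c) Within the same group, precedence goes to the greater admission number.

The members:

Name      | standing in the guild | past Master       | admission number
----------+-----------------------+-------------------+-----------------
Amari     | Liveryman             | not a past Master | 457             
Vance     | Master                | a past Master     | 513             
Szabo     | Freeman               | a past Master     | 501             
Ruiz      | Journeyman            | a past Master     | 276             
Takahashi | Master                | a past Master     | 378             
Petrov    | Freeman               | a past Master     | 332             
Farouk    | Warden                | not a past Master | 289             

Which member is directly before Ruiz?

By standing in the guild: Vance and Takahashi (Master); then Farouk (Warden); then Amari (Liveryman); then Szabo and Petrov (Freeman); then Ruiz (Journeyman).
Vance and Takahashi are each a past Master, so the next rule applies.
Among Vance and Takahashi, by admission number (higher first): Vance (513) before Takahashi (378).
Szabo and Petrov are each a past Master, so the next rule applies.
Among Szabo and Petrov, by admission number (higher first): Szabo (501) before Petrov (332).
Order: Vance, Takahashi, Farouk, Amari, Szabo, Petrov, Ruiz.

Petrov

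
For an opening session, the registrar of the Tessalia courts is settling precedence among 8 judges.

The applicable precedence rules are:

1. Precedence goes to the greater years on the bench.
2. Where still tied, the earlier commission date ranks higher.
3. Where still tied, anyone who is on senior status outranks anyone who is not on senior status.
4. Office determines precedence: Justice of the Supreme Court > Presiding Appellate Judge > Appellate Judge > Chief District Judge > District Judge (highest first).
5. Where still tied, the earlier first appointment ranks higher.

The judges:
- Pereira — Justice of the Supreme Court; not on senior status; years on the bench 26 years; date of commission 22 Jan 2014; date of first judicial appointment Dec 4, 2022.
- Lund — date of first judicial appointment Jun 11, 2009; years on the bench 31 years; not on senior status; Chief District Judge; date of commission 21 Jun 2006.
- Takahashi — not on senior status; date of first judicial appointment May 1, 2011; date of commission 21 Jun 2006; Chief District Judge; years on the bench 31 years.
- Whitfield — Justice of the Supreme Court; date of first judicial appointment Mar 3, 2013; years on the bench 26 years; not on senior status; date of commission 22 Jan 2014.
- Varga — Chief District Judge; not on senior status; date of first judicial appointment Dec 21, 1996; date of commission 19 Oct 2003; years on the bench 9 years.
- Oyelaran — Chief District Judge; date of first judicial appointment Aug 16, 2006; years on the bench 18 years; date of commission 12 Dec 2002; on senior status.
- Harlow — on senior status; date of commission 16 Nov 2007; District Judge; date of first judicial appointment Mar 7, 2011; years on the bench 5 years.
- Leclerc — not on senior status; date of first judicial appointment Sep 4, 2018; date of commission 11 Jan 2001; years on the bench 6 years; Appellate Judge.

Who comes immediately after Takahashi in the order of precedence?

By years on the bench (higher first): Lund and Takahashi (both 31 years); then Whitfield and Pereira (both 26 years); then Oyelaran (18 years); then Varga (9 years); then Leclerc (6 years); then Harlow (5 years).
Lund and Takahashi both have date of commission 21 Jun 2006, so the next rule applies.
Lund and Takahashi are each not on senior status, so the next rule applies.
Lund and Takahashi are each Chief District Judge, so the next rule applies.
Among Lund and Takahashi, by date of first judicial appointment (earlier first): Lund (Jun 11, 2009) before Takahashi (May 1, 2011).
Whitfield and Pereira both have date of commission 22 Jan 2014, so the next rule applies.
Whitfield and Pereira are each not on senior status, so the next rule applies.
Whitfield and Pereira are each Justice of the Supreme Court, so the next rule applies.
Among Whitfield and Pereira, by date of first judicial appointment (earlier first): Whitfield (Mar 3, 2013) before Pereira (Dec 4, 2022).
Order: Lund, Takahashi, Whitfield, Pereira, Oyelaran, Varga, Leclerc, Harlow.

Whitfield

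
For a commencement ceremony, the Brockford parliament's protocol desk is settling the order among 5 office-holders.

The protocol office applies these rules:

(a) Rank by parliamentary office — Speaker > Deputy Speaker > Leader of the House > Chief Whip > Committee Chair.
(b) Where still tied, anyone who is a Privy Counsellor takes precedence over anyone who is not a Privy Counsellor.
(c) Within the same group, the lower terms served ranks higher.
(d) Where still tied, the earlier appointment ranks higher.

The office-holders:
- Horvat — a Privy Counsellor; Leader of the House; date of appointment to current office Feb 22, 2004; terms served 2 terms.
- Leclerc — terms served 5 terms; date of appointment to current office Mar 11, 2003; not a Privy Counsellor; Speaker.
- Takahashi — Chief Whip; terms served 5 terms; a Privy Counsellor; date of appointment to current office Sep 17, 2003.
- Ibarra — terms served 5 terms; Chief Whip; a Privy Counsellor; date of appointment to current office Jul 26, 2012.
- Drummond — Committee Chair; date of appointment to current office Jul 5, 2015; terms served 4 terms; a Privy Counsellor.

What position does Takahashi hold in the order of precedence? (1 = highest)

3

By parliamentary office: Leclerc (Speaker); then Horvat (Leader of the House); then Takahashi and Ibarra (Chief Whip); then Drummond (Committee Chair).
Takahashi and Ibarra are each a Privy Counsellor, so the next rule applies.
Takahashi and Ibarra both have terms served 5 terms, so the next rule applies.
Among Takahashi and Ibarra, by date of appointment to current office (earlier first): Takahashi (Sep 17, 2003) before Ibarra (Jul 26, 2012).
Order: Leclerc, Horvat, Takahashi, Ibarra, Drummond. So position 3.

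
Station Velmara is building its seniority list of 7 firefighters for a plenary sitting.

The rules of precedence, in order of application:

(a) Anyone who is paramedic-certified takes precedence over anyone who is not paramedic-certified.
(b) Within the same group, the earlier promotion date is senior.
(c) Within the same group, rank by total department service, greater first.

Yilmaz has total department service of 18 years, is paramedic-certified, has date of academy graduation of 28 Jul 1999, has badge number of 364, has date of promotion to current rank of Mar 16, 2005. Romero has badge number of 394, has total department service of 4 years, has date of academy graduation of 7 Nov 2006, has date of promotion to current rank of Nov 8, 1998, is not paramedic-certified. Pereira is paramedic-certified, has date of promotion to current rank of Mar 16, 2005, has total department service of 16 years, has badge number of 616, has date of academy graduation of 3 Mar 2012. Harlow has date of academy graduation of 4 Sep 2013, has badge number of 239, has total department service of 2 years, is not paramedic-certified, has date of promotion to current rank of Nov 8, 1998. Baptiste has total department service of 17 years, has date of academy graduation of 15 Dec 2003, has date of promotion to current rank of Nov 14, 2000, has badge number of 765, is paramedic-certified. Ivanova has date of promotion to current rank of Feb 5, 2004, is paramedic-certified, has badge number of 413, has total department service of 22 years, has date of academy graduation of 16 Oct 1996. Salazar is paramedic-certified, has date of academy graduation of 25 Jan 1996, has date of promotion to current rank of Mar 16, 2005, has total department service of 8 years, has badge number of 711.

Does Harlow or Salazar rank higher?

Salazar

By the first rule: Baptiste, Ivanova, Yilmaz, Pereira and Salazar (each paramedic-certified); then Romero and Harlow (both not paramedic-certified).
Among Baptiste, Ivanova, Yilmaz, Pereira and Salazar, by date of promotion to current rank (earlier first): Baptiste (Nov 14, 2000) before Ivanova (Feb 5, 2004) before Yilmaz, Pereira and Salazar (Mar 16, 2005).
Among Yilmaz, Pereira and Salazar, by total department service (higher first): Yilmaz (18 years) before Pereira (16 years) before Salazar (8 years).
Romero and Harlow both have date of promotion to current rank Nov 8, 1998, so the next rule applies.
Among Romero and Harlow, by total department service (higher first): Romero (4 years) before Harlow (2 years).
So Salazar takes precedence.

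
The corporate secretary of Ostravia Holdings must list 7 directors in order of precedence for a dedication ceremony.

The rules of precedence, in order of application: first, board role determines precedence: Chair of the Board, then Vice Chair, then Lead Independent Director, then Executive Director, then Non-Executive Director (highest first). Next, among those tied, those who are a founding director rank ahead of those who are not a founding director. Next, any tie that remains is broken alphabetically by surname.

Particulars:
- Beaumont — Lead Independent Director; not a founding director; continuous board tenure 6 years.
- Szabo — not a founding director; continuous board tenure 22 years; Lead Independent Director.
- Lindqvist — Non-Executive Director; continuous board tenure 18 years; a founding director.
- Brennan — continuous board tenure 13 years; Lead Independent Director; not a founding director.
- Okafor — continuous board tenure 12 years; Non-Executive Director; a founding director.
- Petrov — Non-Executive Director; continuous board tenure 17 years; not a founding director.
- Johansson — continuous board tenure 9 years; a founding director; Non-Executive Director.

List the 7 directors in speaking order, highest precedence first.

Beaumont, Brennan, Szabo, Johansson, Lindqvist, Okafor, Petrov

By board role: Beaumont, Brennan and Szabo (Lead Independent Director); then Johansson, Lindqvist, Okafor and Petrov (Non-Executive Director).
Beaumont, Brennan and Szabo are each not a founding director, so the next rule applies.
Among Beaumont, Brennan and Szabo, alphabetically by surname: Beaumont before Brennan before Szabo.
Among Johansson, Lindqvist, Okafor and Petrov, a founding director before not a founding director: Johansson, Lindqvist and Okafor (a founding director) before Petrov (not a founding director).
Among Johansson, Lindqvist and Okafor, alphabetically by surname: Johansson before Lindqvist before Okafor.
Full order: Beaumont, Brennan, Szabo, Johansson, Lindqvist, Okafor, Petrov.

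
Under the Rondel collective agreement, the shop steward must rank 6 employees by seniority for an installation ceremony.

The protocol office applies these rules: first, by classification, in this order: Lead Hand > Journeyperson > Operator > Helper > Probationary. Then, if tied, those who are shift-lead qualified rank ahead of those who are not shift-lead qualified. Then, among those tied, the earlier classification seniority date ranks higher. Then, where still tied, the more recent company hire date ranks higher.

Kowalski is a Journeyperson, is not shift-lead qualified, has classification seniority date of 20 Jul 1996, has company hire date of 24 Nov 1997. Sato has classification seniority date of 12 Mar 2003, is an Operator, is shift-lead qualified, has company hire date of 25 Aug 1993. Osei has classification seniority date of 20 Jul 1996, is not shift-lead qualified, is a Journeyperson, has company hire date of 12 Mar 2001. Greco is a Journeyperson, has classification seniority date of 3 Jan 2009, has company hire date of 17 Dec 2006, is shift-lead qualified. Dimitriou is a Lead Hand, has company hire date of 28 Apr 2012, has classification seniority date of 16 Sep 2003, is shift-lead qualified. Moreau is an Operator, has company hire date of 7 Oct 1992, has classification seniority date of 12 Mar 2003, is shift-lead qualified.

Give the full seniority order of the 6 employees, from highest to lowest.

Dimitriou, Greco, Osei, Kowalski, Sato, Moreau

By classification: Dimitriou (Lead Hand); then Greco, Osei and Kowalski (Journeyperson); then Sato and Moreau (Operator).
Among Greco, Osei and Kowalski, shift-lead qualified before not shift-lead qualified: Greco (shift-lead qualified) before Osei and Kowalski (not shift-lead qualified).
Osei and Kowalski both have classification seniority date 20 Jul 1996, so the next rule applies.
Among Osei and Kowalski, by company hire date (later first): Osei (12 Mar 2001) before Kowalski (24 Nov 1997).
Sato and Moreau are each shift-lead qualified, so the next rule applies.
Sato and Moreau both have classification seniority date 12 Mar 2003, so the next rule applies.
Among Sato and Moreau, by company hire date (later first): Sato (25 Aug 1993) before Moreau (7 Oct 1992).
Full order: Dimitriou, Greco, Osei, Kowalski, Sato, Moreau.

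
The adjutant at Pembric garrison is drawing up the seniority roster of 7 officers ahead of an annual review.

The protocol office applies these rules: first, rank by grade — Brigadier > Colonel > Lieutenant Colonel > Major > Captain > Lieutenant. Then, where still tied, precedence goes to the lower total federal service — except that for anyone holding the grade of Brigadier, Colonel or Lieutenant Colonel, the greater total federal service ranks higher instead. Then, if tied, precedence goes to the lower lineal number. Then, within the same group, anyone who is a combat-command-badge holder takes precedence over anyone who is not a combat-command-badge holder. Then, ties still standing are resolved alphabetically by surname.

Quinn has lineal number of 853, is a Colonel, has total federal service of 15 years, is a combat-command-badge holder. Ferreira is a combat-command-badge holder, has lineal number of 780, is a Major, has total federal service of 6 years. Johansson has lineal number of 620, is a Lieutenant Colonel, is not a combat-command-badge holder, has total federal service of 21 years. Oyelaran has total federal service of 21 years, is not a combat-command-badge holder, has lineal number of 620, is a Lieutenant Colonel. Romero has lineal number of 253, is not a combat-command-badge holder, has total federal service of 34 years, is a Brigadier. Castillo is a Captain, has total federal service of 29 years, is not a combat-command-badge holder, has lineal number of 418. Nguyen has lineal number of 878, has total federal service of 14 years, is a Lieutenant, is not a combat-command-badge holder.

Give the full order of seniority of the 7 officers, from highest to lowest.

By grade: Romero (Brigadier); then Quinn (Colonel); then Johansson and Oyelaran (Lieutenant Colonel); then Ferreira (Major); then Castillo (Captain); then Nguyen (Lieutenant).
Johansson and Oyelaran both have total federal service 21 years, so the next rule applies.
Johansson and Oyelaran both have lineal number 620, so the next rule applies.
Johansson and Oyelaran are each not a combat-command-badge holder, so the next rule applies.
Among Johansson and Oyelaran, alphabetically by surname: Johansson before Oyelaran.
Full order: Romero, Quinn, Johansson, Oyelaran, Ferreira, Castillo, Nguyen.

Romero, Quinn, Johansson, Oyelaran, Ferreira, Castillo, Nguyen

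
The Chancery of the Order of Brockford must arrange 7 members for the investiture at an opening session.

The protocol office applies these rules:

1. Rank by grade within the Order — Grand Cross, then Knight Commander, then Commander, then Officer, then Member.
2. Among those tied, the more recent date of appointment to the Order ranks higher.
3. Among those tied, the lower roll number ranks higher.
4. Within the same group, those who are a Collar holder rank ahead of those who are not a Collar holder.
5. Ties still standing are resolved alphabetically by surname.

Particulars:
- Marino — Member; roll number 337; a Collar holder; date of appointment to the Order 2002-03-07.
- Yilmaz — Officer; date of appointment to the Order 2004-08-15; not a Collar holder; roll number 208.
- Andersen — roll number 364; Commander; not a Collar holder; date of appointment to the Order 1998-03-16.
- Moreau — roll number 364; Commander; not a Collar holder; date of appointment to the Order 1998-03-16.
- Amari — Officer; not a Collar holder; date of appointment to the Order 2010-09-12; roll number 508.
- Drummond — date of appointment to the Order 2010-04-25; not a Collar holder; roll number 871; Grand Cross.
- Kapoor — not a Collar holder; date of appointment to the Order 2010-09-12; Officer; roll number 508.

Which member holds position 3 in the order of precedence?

By grade within the Order: Drummond (Grand Cross); then Andersen and Moreau (Commander); then Amari, Kapoor and Yilmaz (Officer); then Marino (Member).
Andersen and Moreau both have date of appointment to the Order 1998-03-16, so the next rule applies.
Andersen and Moreau both have roll number 364, so the next rule applies.
Andersen and Moreau are each not a Collar holder, so the next rule applies.
Among Andersen and Moreau, alphabetically by surname: Andersen before Moreau.
Among Amari, Kapoor and Yilmaz, by date of appointment to the Order (later first): Amari and Kapoor (2010-09-12) before Yilmaz (2004-08-15).
Amari and Kapoor both have roll number 508, so the next rule applies.
Amari and Kapoor are each not a Collar holder, so the next rule applies.
Among Amari and Kapoor, alphabetically by surname: Amari before Kapoor.
Order: Drummond, Andersen, Moreau, Amari, Kapoor, Yilmaz, Marino.

Moreau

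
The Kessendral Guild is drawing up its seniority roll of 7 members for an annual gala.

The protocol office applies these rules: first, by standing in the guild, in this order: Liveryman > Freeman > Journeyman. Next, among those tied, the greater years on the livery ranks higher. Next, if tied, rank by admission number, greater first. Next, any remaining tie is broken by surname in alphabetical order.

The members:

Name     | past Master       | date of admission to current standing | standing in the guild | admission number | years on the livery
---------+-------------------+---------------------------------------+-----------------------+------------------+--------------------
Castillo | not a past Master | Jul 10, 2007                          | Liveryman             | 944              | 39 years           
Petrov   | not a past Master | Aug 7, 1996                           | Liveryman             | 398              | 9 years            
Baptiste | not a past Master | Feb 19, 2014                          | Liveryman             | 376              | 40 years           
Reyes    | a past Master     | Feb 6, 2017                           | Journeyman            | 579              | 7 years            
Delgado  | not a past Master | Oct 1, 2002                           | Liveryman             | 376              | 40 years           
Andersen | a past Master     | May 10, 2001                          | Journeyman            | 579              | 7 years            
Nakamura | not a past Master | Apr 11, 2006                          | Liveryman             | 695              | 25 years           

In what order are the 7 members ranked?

Baptiste, Delgado, Castillo, Nakamura, Petrov, Andersen, Reyes

By standing in the guild: Baptiste, Delgado, Castillo, Nakamura and Petrov (Liveryman); then Andersen and Reyes (Journeyman).
Among Baptiste, Delgado, Castillo, Nakamura and Petrov, by years on the livery (higher first): Baptiste and Delgado (40 years) before Castillo (39 years) before Nakamura (25 years) before Petrov (9 years).
Baptiste and Delgado both have admission number 376, so the next rule applies.
Among Baptiste and Delgado, alphabetically by surname: Baptiste before Delgado.
Andersen and Reyes both have years on the livery 7 years, so the next rule applies.
Andersen and Reyes both have admission number 579, so the next rule applies.
Among Andersen and Reyes, alphabetically by surname: Andersen before Reyes.
Full order: Baptiste, Delgado, Castillo, Nakamura, Petrov, Andersen, Reyes.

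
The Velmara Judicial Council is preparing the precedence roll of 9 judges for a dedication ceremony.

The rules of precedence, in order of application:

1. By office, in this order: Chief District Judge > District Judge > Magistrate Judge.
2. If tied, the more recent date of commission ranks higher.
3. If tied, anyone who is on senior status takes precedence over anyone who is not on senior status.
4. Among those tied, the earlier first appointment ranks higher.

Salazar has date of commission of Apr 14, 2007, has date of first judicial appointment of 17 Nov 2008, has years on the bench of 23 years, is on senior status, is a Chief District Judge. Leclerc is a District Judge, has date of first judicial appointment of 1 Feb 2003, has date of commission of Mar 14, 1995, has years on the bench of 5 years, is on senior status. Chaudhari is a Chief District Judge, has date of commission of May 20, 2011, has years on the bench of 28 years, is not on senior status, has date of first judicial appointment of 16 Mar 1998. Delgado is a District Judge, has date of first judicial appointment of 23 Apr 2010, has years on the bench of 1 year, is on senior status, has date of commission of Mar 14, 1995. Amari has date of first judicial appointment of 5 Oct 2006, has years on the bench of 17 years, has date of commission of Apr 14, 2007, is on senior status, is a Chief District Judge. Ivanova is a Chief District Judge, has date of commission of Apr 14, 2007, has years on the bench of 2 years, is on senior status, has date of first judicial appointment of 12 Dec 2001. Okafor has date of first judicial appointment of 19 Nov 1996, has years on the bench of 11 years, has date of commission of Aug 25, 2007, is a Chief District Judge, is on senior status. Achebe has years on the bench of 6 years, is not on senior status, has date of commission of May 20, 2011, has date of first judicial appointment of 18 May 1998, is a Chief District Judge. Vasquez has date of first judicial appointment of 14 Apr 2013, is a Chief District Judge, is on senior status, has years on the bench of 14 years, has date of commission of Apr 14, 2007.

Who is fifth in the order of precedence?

Amari

By office: Chaudhari, Achebe, Okafor, Ivanova, Amari, Salazar and Vasquez (Chief District Judge); then Leclerc and Delgado (District Judge).
Among Chaudhari, Achebe, Okafor, Ivanova, Amari, Salazar and Vasquez, by date of commission (later first): Chaudhari and Achebe (May 20, 2011) before Okafor (Aug 25, 2007) before Ivanova, Amari, Salazar and Vasquez (Apr 14, 2007).
Chaudhari and Achebe are each not on senior status, so the next rule applies.
Among Chaudhari and Achebe, by date of first judicial appointment (earlier first): Chaudhari (16 Mar 1998) before Achebe (18 May 1998).
Ivanova, Amari, Salazar and Vasquez are each on senior status, so the next rule applies.
Among Ivanova, Amari, Salazar and Vasquez, by date of first judicial appointment (earlier first): Ivanova (12 Dec 2001) before Amari (5 Oct 2006) before Salazar (17 Nov 2008) before Vasquez (14 Apr 2013).
Leclerc and Delgado both have date of commission Mar 14, 1995, so the next rule applies.
Leclerc and Delgado are each on senior status, so the next rule applies.
Among Leclerc and Delgado, by date of first judicial appointment (earlier first): Leclerc (1 Feb 2003) before Delgado (23 Apr 2010).
Order: Chaudhari, Achebe, Okafor, Ivanova, Amari, Salazar, Vasquez, Leclerc, Delgado.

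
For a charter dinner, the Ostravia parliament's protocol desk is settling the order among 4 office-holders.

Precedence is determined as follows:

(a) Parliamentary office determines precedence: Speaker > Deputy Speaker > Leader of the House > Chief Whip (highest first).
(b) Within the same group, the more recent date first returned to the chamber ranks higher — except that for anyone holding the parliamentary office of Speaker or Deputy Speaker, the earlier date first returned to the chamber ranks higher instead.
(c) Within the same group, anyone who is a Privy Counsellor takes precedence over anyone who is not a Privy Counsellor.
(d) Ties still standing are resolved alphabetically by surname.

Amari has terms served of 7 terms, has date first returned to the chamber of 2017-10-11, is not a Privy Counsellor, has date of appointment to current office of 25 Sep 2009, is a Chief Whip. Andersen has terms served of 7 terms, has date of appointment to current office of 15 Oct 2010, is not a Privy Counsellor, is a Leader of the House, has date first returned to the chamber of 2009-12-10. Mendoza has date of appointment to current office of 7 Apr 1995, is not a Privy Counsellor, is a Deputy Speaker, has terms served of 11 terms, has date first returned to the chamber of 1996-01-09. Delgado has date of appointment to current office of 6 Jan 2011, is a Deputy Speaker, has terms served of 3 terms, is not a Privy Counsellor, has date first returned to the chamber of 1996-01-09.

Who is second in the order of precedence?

By parliamentary office: Delgado and Mendoza (Deputy Speaker); then Andersen (Leader of the House); then Amari (Chief Whip).
Delgado and Mendoza both have date first returned to the chamber 1996-01-09, so the next rule applies.
Delgado and Mendoza are each not a Privy Counsellor, so the next rule applies.
Among Delgado and Mendoza, alphabetically by surname: Delgado before Mendoza.
Order: Delgado, Mendoza, Andersen, Amari.

Mendoza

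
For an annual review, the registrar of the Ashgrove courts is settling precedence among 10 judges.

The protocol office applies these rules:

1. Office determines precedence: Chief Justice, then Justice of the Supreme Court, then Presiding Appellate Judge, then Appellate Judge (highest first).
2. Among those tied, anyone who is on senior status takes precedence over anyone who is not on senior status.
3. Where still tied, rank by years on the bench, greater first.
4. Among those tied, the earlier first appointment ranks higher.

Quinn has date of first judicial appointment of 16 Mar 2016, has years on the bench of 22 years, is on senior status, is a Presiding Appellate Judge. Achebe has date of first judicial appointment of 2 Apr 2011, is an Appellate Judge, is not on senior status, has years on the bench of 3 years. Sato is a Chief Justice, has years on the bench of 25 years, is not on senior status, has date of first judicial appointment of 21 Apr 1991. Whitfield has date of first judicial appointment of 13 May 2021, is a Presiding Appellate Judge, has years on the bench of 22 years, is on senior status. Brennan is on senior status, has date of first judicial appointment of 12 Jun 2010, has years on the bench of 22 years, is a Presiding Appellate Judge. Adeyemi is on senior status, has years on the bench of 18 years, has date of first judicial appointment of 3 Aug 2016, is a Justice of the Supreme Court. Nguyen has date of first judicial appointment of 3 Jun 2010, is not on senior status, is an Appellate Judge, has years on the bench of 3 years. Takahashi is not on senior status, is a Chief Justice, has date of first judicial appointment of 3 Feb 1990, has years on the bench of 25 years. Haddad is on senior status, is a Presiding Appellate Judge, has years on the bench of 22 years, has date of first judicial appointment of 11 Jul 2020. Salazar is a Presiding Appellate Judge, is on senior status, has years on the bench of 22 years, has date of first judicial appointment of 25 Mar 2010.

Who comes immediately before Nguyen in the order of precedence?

Whitfield

By office: Takahashi and Sato (Chief Justice); then Adeyemi (Justice of the Supreme Court); then Salazar, Brennan, Quinn, Haddad and Whitfield (Presiding Appellate Judge); then Nguyen and Achebe (Appellate Judge).
Takahashi and Sato are each not on senior status, so the next rule applies.
Takahashi and Sato both have years on the bench 25 years, so the next rule applies.
Among Takahashi and Sato, by date of first judicial appointment (earlier first): Takahashi (3 Feb 1990) before Sato (21 Apr 1991).
Salazar, Brennan, Quinn, Haddad and Whitfield are each on senior status, so the next rule applies.
Salazar, Brennan, Quinn, Haddad and Whitfield all have years on the bench 22 years, so the next rule applies.
Among Salazar, Brennan, Quinn, Haddad and Whitfield, by date of first judicial appointment (earlier first): Salazar (25 Mar 2010) before Brennan (12 Jun 2010) before Quinn (16 Mar 2016) before Haddad (11 Jul 2020) before Whitfield (13 May 2021).
Nguyen and Achebe are each not on senior status, so the next rule applies.
Nguyen and Achebe both have years on the bench 3 years, so the next rule applies.
Among Nguyen and Achebe, by date of first judicial appointment (earlier first): Nguyen (3 Jun 2010) before Achebe (2 Apr 2011).
Order: Takahashi, Sato, Adeyemi, Salazar, Brennan, Quinn, Haddad, Whitfield, Nguyen, Achebe.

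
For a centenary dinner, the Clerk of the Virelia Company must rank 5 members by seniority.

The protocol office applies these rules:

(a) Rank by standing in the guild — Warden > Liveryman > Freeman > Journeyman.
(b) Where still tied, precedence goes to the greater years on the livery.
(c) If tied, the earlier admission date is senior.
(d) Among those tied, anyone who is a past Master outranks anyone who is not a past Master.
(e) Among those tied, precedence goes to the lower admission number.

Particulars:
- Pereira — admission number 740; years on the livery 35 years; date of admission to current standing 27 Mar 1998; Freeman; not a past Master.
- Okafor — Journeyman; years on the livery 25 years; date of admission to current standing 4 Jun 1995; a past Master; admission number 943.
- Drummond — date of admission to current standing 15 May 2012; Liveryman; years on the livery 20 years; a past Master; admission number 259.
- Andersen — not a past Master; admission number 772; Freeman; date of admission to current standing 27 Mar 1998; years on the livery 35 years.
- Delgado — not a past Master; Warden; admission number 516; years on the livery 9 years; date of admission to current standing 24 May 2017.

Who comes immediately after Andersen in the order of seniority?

By standing in the guild: Delgado (Warden); then Drummond (Liveryman); then Pereira and Andersen (Freeman); then Okafor (Journeyman).
Pereira and Andersen both have years on the livery 35 years, so the next rule applies.
Pereira and Andersen both have date of admission to current standing 27 Mar 1998, so the next rule applies.
Pereira and Andersen are each not a past Master, so the next rule applies.
Among Pereira and Andersen, by admission number (lower first): Pereira (740) before Andersen (772).
Order: Delgado, Drummond, Pereira, Andersen, Okafor.

Okafor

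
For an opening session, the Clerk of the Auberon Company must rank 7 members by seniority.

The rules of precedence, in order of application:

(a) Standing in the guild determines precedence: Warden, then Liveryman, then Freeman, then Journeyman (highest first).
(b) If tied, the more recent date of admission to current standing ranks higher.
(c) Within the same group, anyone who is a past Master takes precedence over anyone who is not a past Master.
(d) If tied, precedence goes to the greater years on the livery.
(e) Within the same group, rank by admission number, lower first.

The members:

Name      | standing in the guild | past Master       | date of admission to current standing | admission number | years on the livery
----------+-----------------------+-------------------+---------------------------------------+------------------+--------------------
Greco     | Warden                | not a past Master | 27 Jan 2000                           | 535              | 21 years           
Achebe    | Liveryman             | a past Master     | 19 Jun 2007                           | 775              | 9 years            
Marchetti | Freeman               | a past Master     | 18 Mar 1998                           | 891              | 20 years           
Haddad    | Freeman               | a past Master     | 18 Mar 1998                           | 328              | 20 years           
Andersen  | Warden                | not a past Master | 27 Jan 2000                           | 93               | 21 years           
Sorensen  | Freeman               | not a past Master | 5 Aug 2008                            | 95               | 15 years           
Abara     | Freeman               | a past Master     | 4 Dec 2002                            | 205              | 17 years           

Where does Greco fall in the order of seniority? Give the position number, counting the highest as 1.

By standing in the guild: Andersen and Greco (Warden); then Achebe (Liveryman); then Sorensen, Abara, Haddad and Marchetti (Freeman).
Andersen and Greco both have date of admission to current standing 27 Jan 2000, so the next rule applies.
Andersen and Greco are each not a past Master, so the next rule applies.
Andersen and Greco both have years on the livery 21 years, so the next rule applies.
Among Andersen and Greco, by admission number (lower first): Andersen (93) before Greco (535).
Among Sorensen, Abara, Haddad and Marchetti, by date of admission to current standing (later first): Sorensen (5 Aug 2008) before Abara (4 Dec 2002) before Haddad and Marchetti (18 Mar 1998).
Haddad and Marchetti are each a past Master, so the next rule applies.
Haddad and Marchetti both have years on the livery 20 years, so the next rule applies.
Among Haddad and Marchetti, by admission number (lower first): Haddad (328) before Marchetti (891).
Order: Andersen, Greco, Achebe, Sorensen, Abara, Haddad, Marchetti. So position 2.

2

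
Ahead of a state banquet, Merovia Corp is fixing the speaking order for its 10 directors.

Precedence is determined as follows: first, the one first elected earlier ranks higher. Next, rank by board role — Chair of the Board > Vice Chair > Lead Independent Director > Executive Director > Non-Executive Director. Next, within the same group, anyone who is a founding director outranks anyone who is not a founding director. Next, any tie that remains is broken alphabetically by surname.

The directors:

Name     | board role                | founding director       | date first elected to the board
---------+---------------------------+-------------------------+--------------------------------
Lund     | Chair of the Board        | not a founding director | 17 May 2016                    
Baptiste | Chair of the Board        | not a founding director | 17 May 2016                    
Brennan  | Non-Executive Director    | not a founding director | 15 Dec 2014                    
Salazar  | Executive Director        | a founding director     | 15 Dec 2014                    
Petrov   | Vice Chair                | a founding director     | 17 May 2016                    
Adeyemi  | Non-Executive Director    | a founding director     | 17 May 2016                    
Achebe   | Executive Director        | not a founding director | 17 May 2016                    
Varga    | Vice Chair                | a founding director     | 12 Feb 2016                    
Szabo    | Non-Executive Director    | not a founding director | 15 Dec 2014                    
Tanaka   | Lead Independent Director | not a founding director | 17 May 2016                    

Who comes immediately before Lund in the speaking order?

By date first elected to the board (earlier first): Salazar, Brennan and Szabo (each 15 Dec 2014); then Varga (12 Feb 2016); then Baptiste, Lund, Petrov, Tanaka, Achebe and Adeyemi (each 17 May 2016).
Among Salazar, Brennan and Szabo, by board role: Salazar (Executive Director) before Brennan and Szabo (Non-Executive Director).
Brennan and Szabo are each not a founding director, so the next rule applies.
Among Brennan and Szabo, alphabetically by surname: Brennan before Szabo.
Among Baptiste, Lund, Petrov, Tanaka, Achebe and Adeyemi, by board role: Baptiste and Lund (Chair of the Board) before Petrov (Vice Chair) before Tanaka (Lead Independent Director) before Achebe (Executive Director) before Adeyemi (Non-Executive Director).
Baptiste and Lund are each not a founding director, so the next rule applies.
Among Baptiste and Lund, alphabetically by surname: Baptiste before Lund.
Order: Salazar, Brennan, Szabo, Varga, Baptiste, Lund, Petrov, Tanaka, Achebe, Adeyemi.

Baptiste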